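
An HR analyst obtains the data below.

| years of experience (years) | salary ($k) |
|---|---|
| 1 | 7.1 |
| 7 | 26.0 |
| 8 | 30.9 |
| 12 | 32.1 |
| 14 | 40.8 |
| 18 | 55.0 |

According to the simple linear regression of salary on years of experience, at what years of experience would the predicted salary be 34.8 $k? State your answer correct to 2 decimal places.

11.08

n = 6, Σx = 60, Σy = 191.9, Σxy = 2382.7, Σx² = 778
Sxx = Σx² − (Σx)²/n = 778 − 600 = 178
Sxy = Σxy − (Σx)(Σy)/n = 2382.7 − 1919 = 463.7
b = Sxy/Sxx = 463.7/178 = 2.605056
a = ȳ − b·x̄ = 31.983333 − 2.605056·10 = 5.932772
Set a + b·x = 34.8: x = (34.8 − 5.932772) / 2.605056 = 11.081231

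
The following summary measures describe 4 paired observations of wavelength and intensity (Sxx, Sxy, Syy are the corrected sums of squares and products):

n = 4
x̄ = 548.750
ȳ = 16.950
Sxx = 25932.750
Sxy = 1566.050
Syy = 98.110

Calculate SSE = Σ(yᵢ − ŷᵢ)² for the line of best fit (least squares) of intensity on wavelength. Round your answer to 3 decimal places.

b = Sxy/Sxx = 1566.05/25932.75 = 0.060389
SSE = Syy − b·Sxy = 98.11 − 0.060389·1566.05 = 3.537978

3.538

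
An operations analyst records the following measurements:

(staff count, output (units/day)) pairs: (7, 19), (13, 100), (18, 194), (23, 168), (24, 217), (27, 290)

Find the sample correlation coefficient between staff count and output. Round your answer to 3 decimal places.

0.947

n = 6, Σx = 112, Σy = 988, Σxy = 21827, Σx² = 2376, Σy² = 207410
Sxx = Σx² − (Σx)²/n = 2376 − 2090.666667 = 285.333333
Sxy = Σxy − (Σx)(Σy)/n = 21827 − 18442.666667 = 3384.333333
Syy = Σy² − (Σy)²/n = 207410 − 162690.666667 = 44719.333333
r = Sxy/√(Sxx·Syy) = 3384.333333/√(12759916.444444) = 3384.333333/3572.102524 = 0.947435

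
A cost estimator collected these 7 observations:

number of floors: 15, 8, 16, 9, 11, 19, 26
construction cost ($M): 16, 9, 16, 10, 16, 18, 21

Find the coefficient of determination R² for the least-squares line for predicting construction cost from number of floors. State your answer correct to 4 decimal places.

n = 7, Σx = 104, Σy = 106, Σxy = 1722, Σx² = 1784, Σy² = 1714
Sxx = Σx² − (Σx)²/n = 1784 − 1545.142857 = 238.857143
Sxy = Σxy − (Σx)(Σy)/n = 1722 − 1574.857143 = 147.142857
Syy = Σy² − (Σy)²/n = 1714 − 1605.142857 = 108.857143
R² = Sxy²/(Sxx·Syy) = (147.142857)²/(238.857143·108.857143) = 0.832690

0.8327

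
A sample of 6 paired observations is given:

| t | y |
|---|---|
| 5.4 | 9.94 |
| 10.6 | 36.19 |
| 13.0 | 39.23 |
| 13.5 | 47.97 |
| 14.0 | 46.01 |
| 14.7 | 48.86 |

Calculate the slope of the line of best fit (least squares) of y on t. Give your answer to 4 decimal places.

n = 6, Σx = 71.2, Σy = 228.2, Σxy = 2957.257, Σx² = 904.86
Sxx = Σx² − (Σx)²/n = 904.86 − 844.906667 = 59.953333
Sxy = Σxy − (Σx)(Σy)/n = 2957.257 − 2707.973333 = 249.283667
b = Sxy/Sxx = 249.283667/59.953333 = 4.157962

4.1580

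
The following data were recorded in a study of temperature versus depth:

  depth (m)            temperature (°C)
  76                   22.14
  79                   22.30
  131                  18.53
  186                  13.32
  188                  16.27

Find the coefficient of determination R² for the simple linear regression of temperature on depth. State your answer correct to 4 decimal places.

n = 5, Σx = 660, Σy = 92.56, Σxy = 11408.05, Σx² = 99118, Σy² = 1772.9658
Sxx = Σx² − (Σx)²/n = 99118 − 87120 = 11998
Sxy = Σxy − (Σx)(Σy)/n = 11408.05 − 12217.92 = -809.87
Syy = Σy² − (Σy)²/n = 1772.9658 − 1713.47072 = 59.49508
R² = Sxy²/(Sxx·Syy) = (-809.87)²/(11998·59.49508) = 0.918842

0.9188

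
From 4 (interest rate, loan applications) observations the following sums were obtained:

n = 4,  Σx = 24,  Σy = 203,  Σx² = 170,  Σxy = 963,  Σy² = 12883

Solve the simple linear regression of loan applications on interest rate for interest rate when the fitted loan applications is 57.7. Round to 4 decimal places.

5.2914

Sxx = Σx² − (Σx)²/n = 170 − 144 = 26
Sxy = Σxy − (Σx)(Σy)/n = 963 − 1218 = -255
b = Sxy/Sxx = -255/26 = -9.807692
a = ȳ − b·x̄ = 50.75 − (-9.807692)·6 = 109.596154
Set a + b·x = 57.7: x = (57.7 − 109.596154) / (-9.807692) = 5.291373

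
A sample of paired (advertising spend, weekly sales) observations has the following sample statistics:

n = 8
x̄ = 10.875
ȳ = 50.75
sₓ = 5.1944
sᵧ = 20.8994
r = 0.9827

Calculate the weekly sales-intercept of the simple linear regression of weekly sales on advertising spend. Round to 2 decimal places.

b = r · sᵧ/sₓ = 0.9827 · 20.8994/5.1944 = 3.953843
a = ȳ − b·x̄ = 50.75 − 3.953843·10.875 = 7.751961

7.75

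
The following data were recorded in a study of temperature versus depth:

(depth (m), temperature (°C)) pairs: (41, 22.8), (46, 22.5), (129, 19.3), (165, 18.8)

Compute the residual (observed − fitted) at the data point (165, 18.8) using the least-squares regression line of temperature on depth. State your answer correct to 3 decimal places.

n = 4, Σx = 381, Σy = 83.4, Σxy = 7561.5, Σx² = 47663
Sxx = Σx² − (Σx)²/n = 47663 − 36290.25 = 11372.75
Sxy = Σxy − (Σx)(Σy)/n = 7561.5 − 7943.85 = -382.35
b = Sxy/Sxx = -382.35/11372.75 = -0.033620
a = ȳ − b·x̄ = 20.85 − (-0.033620)·95.25 = 24.052289
ŷ(165) = 24.052289 + (-0.033620)·165 = 18.505016
residual = y − ŷ = 18.8 − 18.505016 = 0.294984

0.295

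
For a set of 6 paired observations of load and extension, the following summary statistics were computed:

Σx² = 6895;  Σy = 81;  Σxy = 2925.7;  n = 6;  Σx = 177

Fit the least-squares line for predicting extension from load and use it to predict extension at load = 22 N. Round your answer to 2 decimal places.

11.10

Sxx = Σx² − (Σx)²/n = 6895 − 5221.5 = 1673.5
Sxy = Σxy − (Σx)(Σy)/n = 2925.7 − 2389.5 = 536.2
b = Sxy/Sxx = 536.2/1673.5 = 0.320406
a = ȳ − b·x̄ = 13.5 − 0.320406·29.5 = 4.048013
ŷ(22) = a + b·22 = 4.048013 + 0.320406·22 = 11.096952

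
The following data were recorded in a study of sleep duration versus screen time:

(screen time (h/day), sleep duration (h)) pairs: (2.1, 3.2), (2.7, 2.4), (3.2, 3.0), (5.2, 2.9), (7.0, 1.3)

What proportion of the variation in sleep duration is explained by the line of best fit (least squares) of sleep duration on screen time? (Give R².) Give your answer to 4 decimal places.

n = 5, Σx = 20.2, Σy = 12.8, Σxy = 46.98, Σx² = 97.98, Σy² = 35.1
Sxx = Σx² − (Σx)²/n = 97.98 − 81.608 = 16.372
Sxy = Σxy − (Σx)(Σy)/n = 46.98 − 51.712 = -4.732
Syy = Σy² − (Σy)²/n = 35.1 − 32.768 = 2.332
R² = Sxy²/(Sxx·Syy) = (-4.732)²/(16.372·2.332) = 0.586488

0.5865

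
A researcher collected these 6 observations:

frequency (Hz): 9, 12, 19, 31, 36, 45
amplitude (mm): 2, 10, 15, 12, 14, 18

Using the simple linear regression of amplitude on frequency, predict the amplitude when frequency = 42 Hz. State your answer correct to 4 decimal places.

16.9174

n = 6, Σx = 152, Σy = 71, Σxy = 2109, Σx² = 4868
Sxx = Σx² − (Σx)²/n = 4868 − 3850.666667 = 1017.333333
Sxy = Σxy − (Σx)(Σy)/n = 2109 − 1798.666667 = 310.333333
b = Sxy/Sxx = 310.333333/1017.333333 = 0.305046
a = ȳ − b·x̄ = 11.833333 − 0.305046·25.333333 = 4.105505
ŷ(42) = a + b·42 = 4.105505 + 0.305046·42 = 16.917431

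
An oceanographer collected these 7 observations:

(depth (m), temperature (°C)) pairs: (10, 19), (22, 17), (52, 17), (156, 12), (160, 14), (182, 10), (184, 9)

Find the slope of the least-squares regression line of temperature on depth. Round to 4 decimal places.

-0.0464

n = 7, Σx = 766, Σy = 98, Σxy = 9036, Σx² = 120204
Sxx = Σx² − (Σx)²/n = 120204 − 83822.285714 = 36381.714286
Sxy = Σxy − (Σx)(Σy)/n = 9036 − 10724 = -1688
b = Sxy/Sxx = -1688/36381.714286 = -0.046397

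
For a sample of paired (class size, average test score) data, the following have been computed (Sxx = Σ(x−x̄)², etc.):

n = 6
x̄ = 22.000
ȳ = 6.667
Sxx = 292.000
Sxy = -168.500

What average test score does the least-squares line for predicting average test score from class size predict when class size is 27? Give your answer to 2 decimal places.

3.78

b = Sxy/Sxx = -168.5/292 = -0.577055
a = ȳ − b·x̄ = 6.667 − (-0.577055)·22 = 19.362205
ŷ(27) = a + b·27 = 19.362205 + (-0.577055)·27 = 3.781726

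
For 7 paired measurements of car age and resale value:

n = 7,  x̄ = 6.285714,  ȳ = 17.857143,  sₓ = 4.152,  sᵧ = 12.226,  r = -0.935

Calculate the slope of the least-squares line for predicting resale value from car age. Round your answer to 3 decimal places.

b = r · sᵧ/sₓ = -0.935 · 12.226/4.152 = -2.753206

-2.753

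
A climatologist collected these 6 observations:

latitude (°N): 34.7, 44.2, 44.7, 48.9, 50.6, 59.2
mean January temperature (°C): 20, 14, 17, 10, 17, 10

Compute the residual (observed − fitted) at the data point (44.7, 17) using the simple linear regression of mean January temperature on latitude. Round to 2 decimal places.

1.43

n = 6, Σx = 282.3, Σy = 88, Σxy = 4013.9, Σx² = 13612.03
Sxx = Σx² − (Σx)²/n = 13612.03 − 13282.215 = 329.815
Sxy = Σxy − (Σx)(Σy)/n = 4013.9 − 4140.4 = -126.5
b = Sxy/Sxx = -126.5/329.815 = -0.383548
a = ȳ − b·x̄ = 14.666667 − (-0.383548)·47.05 = 32.712617
ŷ(44.7) = 32.712617 + (-0.383548)·44.7 = 15.568005
residual = y − ŷ = 17 − 15.568005 = 1.431995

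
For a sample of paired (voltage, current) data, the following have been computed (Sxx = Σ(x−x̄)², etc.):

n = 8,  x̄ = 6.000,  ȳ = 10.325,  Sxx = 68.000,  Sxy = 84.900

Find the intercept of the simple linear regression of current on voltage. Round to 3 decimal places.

b = Sxy/Sxx = 84.9/68 = 1.248529
a = ȳ − b·x̄ = 10.325 − 1.248529·6 = 2.833824

2.834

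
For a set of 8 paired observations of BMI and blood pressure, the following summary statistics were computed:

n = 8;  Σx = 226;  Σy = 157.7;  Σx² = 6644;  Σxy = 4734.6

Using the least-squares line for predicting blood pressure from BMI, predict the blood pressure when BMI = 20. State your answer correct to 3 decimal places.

Sxx = Σx² − (Σx)²/n = 6644 − 6384.5 = 259.5
Sxy = Σxy − (Σx)(Σy)/n = 4734.6 − 4455.025 = 279.575
b = Sxy/Sxx = 279.575/259.5 = 1.077360
a = ȳ − b·x̄ = 19.7125 − 1.077360·28.25 = -10.722929
ŷ(20) = a + b·20 = -10.722929 + 1.077360·20 = 10.824277

10.824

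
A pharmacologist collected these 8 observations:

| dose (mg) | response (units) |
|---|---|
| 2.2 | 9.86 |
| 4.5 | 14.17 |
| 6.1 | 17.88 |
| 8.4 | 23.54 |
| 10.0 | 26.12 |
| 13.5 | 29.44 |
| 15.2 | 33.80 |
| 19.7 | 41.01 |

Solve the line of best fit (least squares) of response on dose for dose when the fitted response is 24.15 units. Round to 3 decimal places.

9.763

n = 8, Σx = 79.6, Σy = 195.82, Σxy = 2372.558, Σx² = 1034.24
Sxx = Σx² − (Σx)²/n = 1034.24 − 792.02 = 242.22
Sxy = Σxy − (Σx)(Σy)/n = 2372.558 − 1948.409 = 424.149
b = Sxy/Sxx = 424.149/242.22 = 1.751090
a = ȳ − b·x̄ = 24.4775 − 1.751090·9.95 = 7.054155
Set a + b·x = 24.15: x = (24.15 − 7.054155) / 1.751090 = 9.762974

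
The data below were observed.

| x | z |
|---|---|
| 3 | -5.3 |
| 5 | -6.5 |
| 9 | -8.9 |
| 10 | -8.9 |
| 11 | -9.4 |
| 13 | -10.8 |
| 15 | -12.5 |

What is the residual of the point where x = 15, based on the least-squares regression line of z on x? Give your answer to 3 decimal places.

-0.424

n = 7, Σx = 66, Σy = -62.3, Σxy = -648.8, Σx² = 730
Sxx = Σx² − (Σx)²/n = 730 − 622.285714 = 107.714286
Sxy = Σxy − (Σx)(Σy)/n = -648.8 − (-587.4) = -61.4
b = Sxy/Sxx = -61.4/107.714286 = -0.570027
a = ȳ − b·x̄ = -8.9 − (-0.570027)·9.428571 = -3.525464
ŷ(15) = -3.525464 + (-0.570027)·15 = -12.075862
residual = y − ŷ = -12.5 − (-12.075862) = -0.424138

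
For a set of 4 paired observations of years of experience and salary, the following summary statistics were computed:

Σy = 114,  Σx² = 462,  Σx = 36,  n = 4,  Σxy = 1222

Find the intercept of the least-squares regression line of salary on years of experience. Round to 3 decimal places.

15.717

Sxx = Σx² − (Σx)²/n = 462 − 324 = 138
Sxy = Σxy − (Σx)(Σy)/n = 1222 − 1026 = 196
b = Sxy/Sxx = 196/138 = 1.420290
a = ȳ − b·x̄ = 28.5 − 1.420290·9 = 15.717391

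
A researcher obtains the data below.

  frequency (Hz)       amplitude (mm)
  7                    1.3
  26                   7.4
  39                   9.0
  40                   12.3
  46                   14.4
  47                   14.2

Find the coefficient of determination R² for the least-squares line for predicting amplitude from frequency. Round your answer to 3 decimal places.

0.946

n = 6, Σx = 205, Σy = 58.6, Σxy = 2374.3, Σx² = 8171, Σy² = 697.74
Sxx = Σx² − (Σx)²/n = 8171 − 7004.166667 = 1166.833333
Sxy = Σxy − (Σx)(Σy)/n = 2374.3 − 2002.166667 = 372.133333
Syy = Σy² − (Σy)²/n = 697.74 − 572.326667 = 125.413333
R² = Sxy²/(Sxx·Syy) = (372.133333)²/(1166.833333·125.413333) = 0.946334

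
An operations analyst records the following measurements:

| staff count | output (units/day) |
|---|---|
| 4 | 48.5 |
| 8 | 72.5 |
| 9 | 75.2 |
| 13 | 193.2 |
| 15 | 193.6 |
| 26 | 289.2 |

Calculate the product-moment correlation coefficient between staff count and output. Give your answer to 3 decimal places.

n = 6, Σx = 75, Σy = 872.2, Σxy = 14385.6, Σx² = 1231, Σy² = 171707.38
Sxx = Σx² − (Σx)²/n = 1231 − 937.5 = 293.5
Sxy = Σxy − (Σx)(Σy)/n = 14385.6 − 10902.5 = 3483.1
Syy = Σy² − (Σy)²/n = 171707.38 − 126788.806667 = 44918.573333
r = Sxy/√(Sxx·Syy) = 3483.1/√(13183601.273333) = 3483.1/3630.922923 = 0.959288

0.959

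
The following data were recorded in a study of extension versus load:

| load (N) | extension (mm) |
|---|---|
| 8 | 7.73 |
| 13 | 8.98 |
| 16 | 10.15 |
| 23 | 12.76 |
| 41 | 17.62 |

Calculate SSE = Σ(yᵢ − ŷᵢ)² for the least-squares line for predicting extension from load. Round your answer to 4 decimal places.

0.3135

n = 5, Σx = 101, Σy = 57.24, Σxy = 1356.88, Σx² = 2699, Σy² = 716.6978
Sxx = Σx² − (Σx)²/n = 2699 − 2040.2 = 658.8
Sxy = Σxy − (Σx)(Σy)/n = 1356.88 − 1156.248 = 200.632
Syy = Σy² − (Σy)²/n = 716.6978 − 655.28352 = 61.41428
b = Sxy/Sxx = 200.632/658.8 = 0.304542
SSE = Syy − b·Sxy = 61.41428 − 0.304542·200.632 = 0.313492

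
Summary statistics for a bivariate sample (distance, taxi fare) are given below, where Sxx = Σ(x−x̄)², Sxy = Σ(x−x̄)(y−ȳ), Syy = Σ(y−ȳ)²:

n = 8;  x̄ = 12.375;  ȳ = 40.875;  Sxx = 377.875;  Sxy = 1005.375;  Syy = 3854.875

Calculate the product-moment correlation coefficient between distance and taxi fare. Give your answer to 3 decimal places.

0.833

r = Sxy/√(Sxx·Syy) = 1005.375/√(1456660.890625) = 1005.375/1206.922073 = 0.833007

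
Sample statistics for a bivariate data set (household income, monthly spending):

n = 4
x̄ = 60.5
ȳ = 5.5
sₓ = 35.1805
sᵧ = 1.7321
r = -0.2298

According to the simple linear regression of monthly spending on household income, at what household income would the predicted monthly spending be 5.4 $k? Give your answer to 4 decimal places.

b = r · sᵧ/sₓ = -0.2298 · 1.7321/35.1805 = -0.011314
a = ȳ − b·x̄ = 5.5 − (-0.011314)·60.5 = 6.184505
Set a + b·x = 5.4: x = (5.4 − 6.184505) / (-0.011314) = 69.338509

69.3385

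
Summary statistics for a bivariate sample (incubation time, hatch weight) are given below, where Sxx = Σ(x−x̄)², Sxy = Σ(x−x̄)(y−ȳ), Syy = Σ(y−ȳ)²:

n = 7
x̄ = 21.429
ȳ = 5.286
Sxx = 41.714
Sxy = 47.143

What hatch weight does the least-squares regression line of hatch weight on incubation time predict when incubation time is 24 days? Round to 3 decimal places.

b = Sxy/Sxx = 47.143/41.714 = 1.130148
a = ȳ − b·x̄ = 5.286 − 1.130148·21.429 = -18.931945
ŷ(24) = a + b·24 = -18.931945 + 1.130148·24 = 8.191611

8.192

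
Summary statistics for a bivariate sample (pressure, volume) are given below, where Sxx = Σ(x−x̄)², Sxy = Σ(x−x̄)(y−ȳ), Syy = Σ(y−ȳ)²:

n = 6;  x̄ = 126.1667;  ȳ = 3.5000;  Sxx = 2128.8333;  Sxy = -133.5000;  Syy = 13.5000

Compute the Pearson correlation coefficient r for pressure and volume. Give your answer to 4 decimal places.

-0.7875

r = Sxy/√(Sxx·Syy) = -133.5/√(28739.24955) = -133.5/169.526545 = -0.787487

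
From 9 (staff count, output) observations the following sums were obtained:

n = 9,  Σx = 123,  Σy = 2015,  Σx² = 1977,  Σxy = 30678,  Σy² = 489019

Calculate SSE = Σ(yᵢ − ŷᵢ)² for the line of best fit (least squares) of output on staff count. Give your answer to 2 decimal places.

4580.50

Sxx = Σx² − (Σx)²/n = 1977 − 1681 = 296
Sxy = Σxy − (Σx)(Σy)/n = 30678 − 27538.333333 = 3139.666667
Syy = Σy² − (Σy)²/n = 489019 − 451136.111111 = 37882.888889
b = Sxy/Sxx = 3139.666667/296 = 10.606982
SSE = Syy − b·Sxy = 37882.888889 − 10.606982·3139.666667 = 4580.501126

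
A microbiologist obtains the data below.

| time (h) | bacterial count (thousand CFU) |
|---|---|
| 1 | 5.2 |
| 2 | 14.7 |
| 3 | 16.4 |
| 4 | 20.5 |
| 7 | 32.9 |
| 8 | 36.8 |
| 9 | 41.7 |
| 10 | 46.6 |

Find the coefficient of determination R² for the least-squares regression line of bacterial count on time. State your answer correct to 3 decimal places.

0.990

n = 8, Σx = 44, Σy = 214.8, Σxy = 1531.8, Σx² = 324, Σy² = 7279.44
Sxx = Σx² − (Σx)²/n = 324 − 242 = 82
Sxy = Σxy − (Σx)(Σy)/n = 1531.8 − 1181.4 = 350.4
Syy = Σy² − (Σy)²/n = 7279.44 − 5767.38 = 1512.06
R² = Sxy²/(Sxx·Syy) = (350.4)²/(82·1512.06) = 0.990251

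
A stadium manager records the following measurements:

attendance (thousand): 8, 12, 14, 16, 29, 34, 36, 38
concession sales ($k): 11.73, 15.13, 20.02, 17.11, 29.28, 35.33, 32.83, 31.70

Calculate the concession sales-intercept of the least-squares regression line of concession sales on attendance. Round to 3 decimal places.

n = 8, Σx = 187, Σy = 193.13, Σxy = 5266.26, Σx² = 5397
Sxx = Σx² − (Σx)²/n = 5397 − 4371.125 = 1025.875
Sxy = Σxy − (Σx)(Σy)/n = 5266.26 − 4514.41375 = 751.84625
b = Sxy/Sxx = 751.84625/1025.875 = 0.732883
a = ȳ − b·x̄ = 24.14125 − 0.732883·23.375 = 7.010112

7.010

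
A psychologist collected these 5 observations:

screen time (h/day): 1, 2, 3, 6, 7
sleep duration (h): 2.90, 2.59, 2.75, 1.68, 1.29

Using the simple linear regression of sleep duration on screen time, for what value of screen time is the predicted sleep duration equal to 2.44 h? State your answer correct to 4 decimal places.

n = 5, Σx = 19, Σy = 11.21, Σxy = 35.44, Σx² = 99
Sxx = Σx² − (Σx)²/n = 99 − 72.2 = 26.8
Sxy = Σxy − (Σx)(Σy)/n = 35.44 − 42.598 = -7.158
b = Sxy/Sxx = -7.158/26.8 = -0.267090
a = ȳ − b·x̄ = 2.242 − (-0.267090)·3.8 = 3.256940
Set a + b·x = 2.44: x = (2.44 − 3.256940) / (-0.267090) = 3.058676

3.0587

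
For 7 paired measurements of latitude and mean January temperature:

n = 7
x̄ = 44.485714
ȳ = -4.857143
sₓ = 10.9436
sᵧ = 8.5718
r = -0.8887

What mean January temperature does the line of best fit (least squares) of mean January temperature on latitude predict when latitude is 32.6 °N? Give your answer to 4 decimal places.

3.4164

b = r · sᵧ/sₓ = -0.8887 · 8.5718/10.9436 = -0.696093
a = ȳ − b·x̄ = -4.857143 − (-0.696093)·44.485714 = 26.109032
ŷ(32.6) = a + b·32.6 = 26.109032 + (-0.696093)·32.6 = 3.416414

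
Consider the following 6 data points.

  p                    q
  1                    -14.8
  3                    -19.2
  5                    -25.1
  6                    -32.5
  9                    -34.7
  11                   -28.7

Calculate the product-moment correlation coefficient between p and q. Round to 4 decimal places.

n = 6, Σx = 35, Σy = -155, Σxy = -1020.9, Σx² = 273, Σy² = 4301.72
Sxx = Σx² − (Σx)²/n = 273 − 204.166667 = 68.833333
Sxy = Σxy − (Σx)(Σy)/n = -1020.9 − (-904.166667) = -116.733333
Syy = Σy² − (Σy)²/n = 4301.72 − 4004.166667 = 297.553333
r = Sxy/√(Sxx·Syy) = -116.733333/√(20481.587778) = -116.733333/143.113898 = -0.815667

-0.8157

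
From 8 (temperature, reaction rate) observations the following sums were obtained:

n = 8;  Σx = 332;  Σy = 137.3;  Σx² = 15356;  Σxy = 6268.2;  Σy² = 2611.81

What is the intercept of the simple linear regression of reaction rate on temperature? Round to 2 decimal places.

2.17

Sxx = Σx² − (Σx)²/n = 15356 − 13778 = 1578
Sxy = Σxy − (Σx)(Σy)/n = 6268.2 − 5697.95 = 570.25
b = Sxy/Sxx = 570.25/1578 = 0.361375
a = ȳ − b·x̄ = 17.1625 − 0.361375·41.5 = 2.165431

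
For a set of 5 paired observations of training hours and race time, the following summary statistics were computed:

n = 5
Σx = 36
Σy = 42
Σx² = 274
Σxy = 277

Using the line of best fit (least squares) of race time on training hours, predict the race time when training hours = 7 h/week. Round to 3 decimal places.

8.743

Sxx = Σx² − (Σx)²/n = 274 − 259.2 = 14.8
Sxy = Σxy − (Σx)(Σy)/n = 277 − 302.4 = -25.4
b = Sxy/Sxx = -25.4/14.8 = -1.716216
a = ȳ − b·x̄ = 8.4 − (-1.716216)·7.2 = 20.756757
ŷ(7) = a + b·7 = 20.756757 + (-1.716216)·7 = 8.743243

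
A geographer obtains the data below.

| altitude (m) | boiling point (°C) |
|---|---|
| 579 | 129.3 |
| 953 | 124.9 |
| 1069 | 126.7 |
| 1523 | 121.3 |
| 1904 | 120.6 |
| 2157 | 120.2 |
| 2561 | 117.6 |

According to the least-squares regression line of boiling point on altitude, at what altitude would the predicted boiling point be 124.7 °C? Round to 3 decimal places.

n = 7, Σx = 10746, Σy = 860.6, Σxy = 1304144, Σx² = 19542326
Sxx = Σx² − (Σx)²/n = 19542326 − 16496645.142857 = 3045680.857143
Sxy = Σxy − (Σx)(Σy)/n = 1304144 − 1321143.942857 = -16999.942857
b = Sxy/Sxx = -16999.942857/3045680.857143 = -0.005582
a = ȳ − b·x̄ = 122.942857 − (-0.005582)·1535.142857 = 131.511496
Set a + b·x = 124.7: x = (124.7 − 131.511496) / (-0.005582) = 1220.336131

1220.336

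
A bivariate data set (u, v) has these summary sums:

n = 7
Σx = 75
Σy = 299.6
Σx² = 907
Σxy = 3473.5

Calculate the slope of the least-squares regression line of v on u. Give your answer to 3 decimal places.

2.548

Sxx = Σx² − (Σx)²/n = 907 − 803.571429 = 103.428571
Sxy = Σxy − (Σx)(Σy)/n = 3473.5 − 3210 = 263.5
b = Sxy/Sxx = 263.5/103.428571 = 2.547652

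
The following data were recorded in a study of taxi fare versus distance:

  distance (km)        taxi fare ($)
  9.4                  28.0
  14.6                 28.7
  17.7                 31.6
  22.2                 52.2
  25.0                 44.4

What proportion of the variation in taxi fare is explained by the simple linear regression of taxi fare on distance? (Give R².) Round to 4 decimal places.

n = 5, Σx = 88.9, Σy = 184.9, Σxy = 3510.38, Σx² = 1732.65, Σy² = 7302.45
Sxx = Σx² − (Σx)²/n = 1732.65 − 1580.642 = 152.008
Sxy = Σxy − (Σx)(Σy)/n = 3510.38 − 3287.522 = 222.858
Syy = Σy² − (Σy)²/n = 7302.45 − 6837.602 = 464.848
R² = Sxy²/(Sxx·Syy) = (222.858)²/(152.008·464.848) = 0.702877

0.7029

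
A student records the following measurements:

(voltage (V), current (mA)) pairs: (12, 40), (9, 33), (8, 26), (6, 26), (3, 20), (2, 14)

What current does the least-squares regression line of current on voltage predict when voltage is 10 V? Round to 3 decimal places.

34.397

n = 6, Σx = 40, Σy = 159, Σxy = 1229, Σx² = 338
Sxx = Σx² − (Σx)²/n = 338 − 266.666667 = 71.333333
Sxy = Σxy − (Σx)(Σy)/n = 1229 − 1060 = 169
b = Sxy/Sxx = 169/71.333333 = 2.369159
a = ȳ − b·x̄ = 26.5 − 2.369159·6.666667 = 10.705607
ŷ(10) = a + b·10 = 10.705607 + 2.369159·10 = 34.397196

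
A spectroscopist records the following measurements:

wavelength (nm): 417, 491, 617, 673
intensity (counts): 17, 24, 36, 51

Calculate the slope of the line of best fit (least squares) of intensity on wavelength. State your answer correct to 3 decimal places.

n = 4, Σx = 2198, Σy = 128, Σxy = 75408, Σx² = 1248588
Sxx = Σx² − (Σx)²/n = 1248588 − 1207801 = 40787
Sxy = Σxy − (Σx)(Σy)/n = 75408 − 70336 = 5072
b = Sxy/Sxx = 5072/40787 = 0.124353

0.124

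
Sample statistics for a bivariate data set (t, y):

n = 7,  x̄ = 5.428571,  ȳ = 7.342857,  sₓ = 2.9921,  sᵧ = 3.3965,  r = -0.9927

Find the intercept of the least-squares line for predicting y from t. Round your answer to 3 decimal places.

13.460

b = r · sᵧ/sₓ = -0.9927 · 3.3965/2.9921 = -1.126869
a = ȳ − b·x̄ = 7.342857 − (-1.126869)·5.428571 = 13.460147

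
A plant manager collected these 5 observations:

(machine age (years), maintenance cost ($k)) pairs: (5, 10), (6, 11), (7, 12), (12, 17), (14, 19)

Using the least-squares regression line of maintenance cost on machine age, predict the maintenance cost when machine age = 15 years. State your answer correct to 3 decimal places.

n = 5, Σx = 44, Σy = 69, Σxy = 670, Σx² = 450
Sxx = Σx² − (Σx)²/n = 450 − 387.2 = 62.8
Sxy = Σxy − (Σx)(Σy)/n = 670 − 607.2 = 62.8
b = Sxy/Sxx = 62.8/62.8 = 1
a = ȳ − b·x̄ = 13.8 − 1·8.8 = 5
ŷ(15) = a + b·15 = 5 + 1·15 = 20

20.000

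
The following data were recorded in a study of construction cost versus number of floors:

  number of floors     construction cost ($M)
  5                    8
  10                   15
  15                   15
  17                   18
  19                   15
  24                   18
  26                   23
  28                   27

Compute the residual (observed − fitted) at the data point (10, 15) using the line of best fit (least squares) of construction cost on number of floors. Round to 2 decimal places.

2.85

n = 8, Σx = 144, Σy = 139, Σxy = 2792, Σx² = 3036
Sxx = Σx² − (Σx)²/n = 3036 − 2592 = 444
Sxy = Σxy − (Σx)(Σy)/n = 2792 − 2502 = 290
b = Sxy/Sxx = 290/444 = 0.653153
a = ȳ − b·x̄ = 17.375 − 0.653153·18 = 5.618243
ŷ(10) = 5.618243 + 0.653153·10 = 12.149775
residual = y − ŷ = 15 − 12.149775 = 2.850225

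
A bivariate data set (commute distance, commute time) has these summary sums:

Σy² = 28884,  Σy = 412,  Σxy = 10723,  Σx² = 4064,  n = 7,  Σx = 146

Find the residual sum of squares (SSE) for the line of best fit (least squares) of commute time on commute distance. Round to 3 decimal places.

182.524

Sxx = Σx² − (Σx)²/n = 4064 − 3045.142857 = 1018.857143
Sxy = Σxy − (Σx)(Σy)/n = 10723 − 8593.142857 = 2129.857143
Syy = Σy² − (Σy)²/n = 28884 − 24249.142857 = 4634.857143
b = Sxy/Sxx = 2129.857143/1018.857143 = 2.090437
SSE = Syy − b·Sxy = 4634.857143 − 2.090437·2129.857143 = 182.523976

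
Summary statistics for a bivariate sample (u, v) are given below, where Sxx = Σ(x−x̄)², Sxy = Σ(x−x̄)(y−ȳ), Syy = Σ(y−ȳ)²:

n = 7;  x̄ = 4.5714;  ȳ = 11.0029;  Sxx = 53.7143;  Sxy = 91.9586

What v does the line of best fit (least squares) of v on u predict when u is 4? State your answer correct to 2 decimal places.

10.02

b = Sxy/Sxx = 91.9586/53.7143 = 1.711995
a = ȳ − b·x̄ = 11.0029 − 1.711995·4.5714 = 3.176687
ŷ(4) = a + b·4 = 3.176687 + 1.711995·4 = 10.024666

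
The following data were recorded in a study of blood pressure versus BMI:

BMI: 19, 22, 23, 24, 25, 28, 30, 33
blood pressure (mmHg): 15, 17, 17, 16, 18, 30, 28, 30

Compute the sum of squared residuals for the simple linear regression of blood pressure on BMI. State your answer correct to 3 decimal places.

n = 8, Σx = 204, Σy = 171, Σxy = 4554, Σx² = 5348, Σy² = 3967
Sxx = Σx² − (Σx)²/n = 5348 − 5202 = 146
Sxy = Σxy − (Σx)(Σy)/n = 4554 − 4360.5 = 193.5
Syy = Σy² − (Σy)²/n = 3967 − 3655.125 = 311.875
b = Sxy/Sxx = 193.5/146 = 1.325342
SSE = Syy − b·Sxy = 311.875 − 1.325342·193.5 = 55.421233

55.421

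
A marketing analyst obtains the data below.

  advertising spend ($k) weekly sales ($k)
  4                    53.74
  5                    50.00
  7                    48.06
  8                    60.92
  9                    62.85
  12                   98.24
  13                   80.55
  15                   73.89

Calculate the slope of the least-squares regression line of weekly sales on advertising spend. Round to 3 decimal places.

3.448

n = 8, Σx = 73, Σy = 528.25, Σxy = 5188.77, Σx² = 773
Sxx = Σx² − (Σx)²/n = 773 − 666.125 = 106.875
Sxy = Σxy − (Σx)(Σy)/n = 5188.77 − 4820.28125 = 368.48875
b = Sxy/Sxx = 368.48875/106.875 = 3.447848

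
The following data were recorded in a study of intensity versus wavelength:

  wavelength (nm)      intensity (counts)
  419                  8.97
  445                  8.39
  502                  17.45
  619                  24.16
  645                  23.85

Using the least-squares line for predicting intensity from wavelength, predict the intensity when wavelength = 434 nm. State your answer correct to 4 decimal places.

n = 5, Σx = 2630, Σy = 82.82, Σxy = 46590.17, Σx² = 1424776
Sxx = Σx² − (Σx)²/n = 1424776 − 1383380 = 41396
Sxy = Σxy − (Σx)(Σy)/n = 46590.17 − 43563.32 = 3026.85
b = Sxy/Sxx = 3026.85/41396 = 0.073119
a = ȳ − b·x̄ = 16.564 − 0.073119·526 = -21.896796
ŷ(434) = a + b·434 = -21.896796 + 0.073119·434 = 9.837017

9.8370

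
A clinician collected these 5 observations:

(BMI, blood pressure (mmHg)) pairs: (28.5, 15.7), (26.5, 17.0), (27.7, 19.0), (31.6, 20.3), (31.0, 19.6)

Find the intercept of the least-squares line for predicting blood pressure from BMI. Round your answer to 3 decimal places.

n = 5, Σx = 145.3, Σy = 91.6, Σxy = 2673.33, Σx² = 4241.35
Sxx = Σx² − (Σx)²/n = 4241.35 − 4222.418 = 18.932
Sxy = Σxy − (Σx)(Σy)/n = 2673.33 − 2661.896 = 11.434
b = Sxy/Sxx = 11.434/18.932 = 0.603951
a = ȳ − b·x̄ = 18.32 − 0.603951·29.06 = 0.769184

0.769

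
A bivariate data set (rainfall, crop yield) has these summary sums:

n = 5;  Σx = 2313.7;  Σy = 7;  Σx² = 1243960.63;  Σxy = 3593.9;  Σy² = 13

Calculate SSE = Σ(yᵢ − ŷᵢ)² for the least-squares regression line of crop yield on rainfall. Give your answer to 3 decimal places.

2.474

Sxx = Σx² − (Σx)²/n = 1243960.63 − 1070641.538 = 173319.092
Sxy = Σxy − (Σx)(Σy)/n = 3593.9 − 3239.18 = 354.72
Syy = Σy² − (Σy)²/n = 13 − 9.8 = 3.2
b = Sxy/Sxx = 354.72/173319.092 = 0.002047
SSE = Syy − b·Sxy = 3.2 − 0.002047·354.72 = 2.474020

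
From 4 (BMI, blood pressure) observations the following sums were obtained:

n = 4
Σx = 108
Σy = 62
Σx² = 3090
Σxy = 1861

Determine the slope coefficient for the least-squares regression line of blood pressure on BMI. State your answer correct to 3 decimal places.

1.075

Sxx = Σx² − (Σx)²/n = 3090 − 2916 = 174
Sxy = Σxy − (Σx)(Σy)/n = 1861 − 1674 = 187
b = Sxy/Sxx = 187/174 = 1.074713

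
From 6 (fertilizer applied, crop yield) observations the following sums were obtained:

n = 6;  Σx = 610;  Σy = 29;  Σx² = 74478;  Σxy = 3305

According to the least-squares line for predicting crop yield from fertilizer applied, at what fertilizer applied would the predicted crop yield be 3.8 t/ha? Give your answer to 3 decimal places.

Sxx = Σx² − (Σx)²/n = 74478 − 62016.666667 = 12461.333333
Sxy = Σxy − (Σx)(Σy)/n = 3305 − 2948.333333 = 356.666667
b = Sxy/Sxx = 356.666667/12461.333333 = 0.028622
a = ȳ − b·x̄ = 4.833333 − 0.028622·101.666667 = 1.923443
Set a + b·x = 3.8: x = (3.8 − 1.923443) / 0.028622 = 65.563738

65.564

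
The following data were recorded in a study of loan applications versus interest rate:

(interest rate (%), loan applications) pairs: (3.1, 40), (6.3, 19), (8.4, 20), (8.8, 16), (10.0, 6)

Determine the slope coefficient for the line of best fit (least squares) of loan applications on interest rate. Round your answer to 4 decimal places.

-4.3154

n = 5, Σx = 36.6, Σy = 101, Σxy = 612.5, Σx² = 297.3
Sxx = Σx² − (Σx)²/n = 297.3 − 267.912 = 29.388
Sxy = Σxy − (Σx)(Σy)/n = 612.5 − 739.32 = -126.82
b = Sxy/Sxx = -126.82/29.388 = -4.315367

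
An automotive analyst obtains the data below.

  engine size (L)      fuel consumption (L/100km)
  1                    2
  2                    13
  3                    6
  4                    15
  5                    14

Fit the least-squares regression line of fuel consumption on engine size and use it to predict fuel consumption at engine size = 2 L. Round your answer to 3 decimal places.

7.400

n = 5, Σx = 15, Σy = 50, Σxy = 176, Σx² = 55
Sxx = Σx² − (Σx)²/n = 55 − 45 = 10
Sxy = Σxy − (Σx)(Σy)/n = 176 − 150 = 26
b = Sxy/Sxx = 26/10 = 2.6
a = ȳ − b·x̄ = 10 − 2.6·3 = 2.2
ŷ(2) = a + b·2 = 2.2 + 2.6·2 = 7.4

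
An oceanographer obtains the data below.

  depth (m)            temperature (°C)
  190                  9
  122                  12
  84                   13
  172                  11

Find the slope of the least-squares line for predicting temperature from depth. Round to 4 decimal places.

n = 4, Σx = 568, Σy = 45, Σxy = 6158, Σx² = 87624
Sxx = Σx² − (Σx)²/n = 87624 − 80656 = 6968
Sxy = Σxy − (Σx)(Σy)/n = 6158 − 6390 = -232
b = Sxy/Sxx = -232/6968 = -0.033295

-0.0333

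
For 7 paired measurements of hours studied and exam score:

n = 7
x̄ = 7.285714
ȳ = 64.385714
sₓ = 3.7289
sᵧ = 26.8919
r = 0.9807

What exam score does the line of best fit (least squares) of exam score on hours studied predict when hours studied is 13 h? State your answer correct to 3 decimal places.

b = r · sᵧ/sₓ = 0.9807 · 26.8919/3.7289 = 7.072565
a = ȳ − b·x̄ = 64.385714 − 7.072565·7.285714 = 12.857031
ŷ(13) = a + b·13 = 12.857031 + 7.072565·13 = 104.800371

104.800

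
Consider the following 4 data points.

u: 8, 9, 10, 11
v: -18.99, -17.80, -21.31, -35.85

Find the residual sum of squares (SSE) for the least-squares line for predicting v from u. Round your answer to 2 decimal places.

n = 4, Σx = 38, Σy = -93.95, Σxy = -919.57, Σx² = 366, Σy² = 2416.7987
Sxx = Σx² − (Σx)²/n = 366 − 361 = 5
Sxy = Σxy − (Σx)(Σy)/n = -919.57 − (-892.525) = -27.045
Syy = Σy² − (Σy)²/n = 2416.7987 − 2206.650625 = 210.148075
b = Sxy/Sxx = -27.045/5 = -5.409
SSE = Syy − b·Sxy = 210.148075 − (-5.409)·(-27.045) = 63.86167

63.86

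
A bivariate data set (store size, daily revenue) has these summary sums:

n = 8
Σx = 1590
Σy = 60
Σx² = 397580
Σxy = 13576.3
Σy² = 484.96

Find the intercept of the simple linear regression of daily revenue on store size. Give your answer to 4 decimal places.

Sxx = Σx² − (Σx)²/n = 397580 − 316012.5 = 81567.5
Sxy = Σxy − (Σx)(Σy)/n = 13576.3 − 11925 = 1651.3
b = Sxy/Sxx = 1651.3/81567.5 = 0.020245
a = ȳ − b·x̄ = 7.5 − 0.020245·198.75 = 3.476389

3.4764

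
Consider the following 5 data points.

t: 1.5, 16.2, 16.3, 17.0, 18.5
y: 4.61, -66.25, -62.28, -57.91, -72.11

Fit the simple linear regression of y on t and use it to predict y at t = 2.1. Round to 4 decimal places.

1.7164

n = 5, Σx = 69.5, Σy = -253.94, Σxy = -4400.004, Σx² = 1161.63
Sxx = Σx² − (Σx)²/n = 1161.63 − 966.05 = 195.58
Sxy = Σxy − (Σx)(Σy)/n = -4400.004 − (-3529.766) = -870.238
b = Sxy/Sxx = -870.238/195.58 = -4.449524
a = ȳ − b·x̄ = -50.788 − (-4.449524)·13.9 = 11.060390
ŷ(2.1) = a + b·2.1 = 11.060390 + (-4.449524)·2.1 = 1.716389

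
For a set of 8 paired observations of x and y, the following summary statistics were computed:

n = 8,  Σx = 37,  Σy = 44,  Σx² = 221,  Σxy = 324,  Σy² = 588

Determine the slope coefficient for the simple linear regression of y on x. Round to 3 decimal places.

2.416

Sxx = Σx² − (Σx)²/n = 221 − 171.125 = 49.875
Sxy = Σxy − (Σx)(Σy)/n = 324 − 203.5 = 120.5
b = Sxy/Sxx = 120.5/49.875 = 2.416040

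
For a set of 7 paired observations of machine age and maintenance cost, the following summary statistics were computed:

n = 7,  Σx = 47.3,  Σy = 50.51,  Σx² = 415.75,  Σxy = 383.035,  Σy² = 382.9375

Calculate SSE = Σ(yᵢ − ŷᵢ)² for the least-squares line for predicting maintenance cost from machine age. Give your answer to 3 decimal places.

0.357

Sxx = Σx² − (Σx)²/n = 415.75 − 319.612857 = 96.137143
Sxy = Σxy − (Σx)(Σy)/n = 383.035 − 341.303286 = 41.731714
Syy = Σy² − (Σy)²/n = 382.9375 − 364.465729 = 18.471771
b = Sxy/Sxx = 41.731714/96.137143 = 0.434085
SSE = Syy − b·Sxy = 18.471771 − 0.434085·41.731714 = 0.356650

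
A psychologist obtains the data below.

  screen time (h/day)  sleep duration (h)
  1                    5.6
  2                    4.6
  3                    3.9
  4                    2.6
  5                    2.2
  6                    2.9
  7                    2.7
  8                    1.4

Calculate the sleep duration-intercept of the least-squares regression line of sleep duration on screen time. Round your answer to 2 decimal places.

5.50

n = 8, Σx = 36, Σy = 25.9, Σxy = 95.4, Σx² = 204
Sxx = Σx² − (Σx)²/n = 204 − 162 = 42
Sxy = Σxy − (Σx)(Σy)/n = 95.4 − 116.55 = -21.15
b = Sxy/Sxx = -21.15/42 = -0.503571
a = ȳ − b·x̄ = 3.2375 − (-0.503571)·4.5 = 5.503571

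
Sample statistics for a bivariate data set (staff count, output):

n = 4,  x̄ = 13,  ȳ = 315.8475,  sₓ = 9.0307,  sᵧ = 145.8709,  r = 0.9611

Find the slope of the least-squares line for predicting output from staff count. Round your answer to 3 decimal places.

15.524

b = r · sᵧ/sₓ = 0.9611 · 145.8709/9.0307 = 15.524436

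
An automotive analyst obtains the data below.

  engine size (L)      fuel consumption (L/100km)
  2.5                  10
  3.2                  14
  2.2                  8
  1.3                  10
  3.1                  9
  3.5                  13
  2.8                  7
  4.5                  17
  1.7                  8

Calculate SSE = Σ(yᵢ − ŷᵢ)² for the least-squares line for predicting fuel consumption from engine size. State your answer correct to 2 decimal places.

n = 9, Σx = 24.8, Σy = 96, Σxy = 283.5, Σx² = 75.86, Σy² = 1112
Sxx = Σx² − (Σx)²/n = 75.86 − 68.337778 = 7.522222
Sxy = Σxy − (Σx)(Σy)/n = 283.5 − 264.533333 = 18.966667
Syy = Σy² − (Σy)²/n = 1112 − 1024 = 88
b = Sxy/Sxx = 18.966667/7.522222 = 2.521418
SSE = Syy − b·Sxy = 88 − 2.521418·18.966667 = 40.177105

40.18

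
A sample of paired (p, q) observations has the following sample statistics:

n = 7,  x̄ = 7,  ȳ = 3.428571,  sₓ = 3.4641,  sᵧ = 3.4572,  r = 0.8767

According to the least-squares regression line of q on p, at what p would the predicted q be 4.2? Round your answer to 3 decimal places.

b = r · sᵧ/sₓ = 0.8767 · 3.4572/3.4641 = 0.874954
a = ȳ − b·x̄ = 3.428571 − 0.874954·7 = -2.696105
Set a + b·x = 4.2: x = (4.2 − (-2.696105)) / 0.874954 = 7.881680

7.882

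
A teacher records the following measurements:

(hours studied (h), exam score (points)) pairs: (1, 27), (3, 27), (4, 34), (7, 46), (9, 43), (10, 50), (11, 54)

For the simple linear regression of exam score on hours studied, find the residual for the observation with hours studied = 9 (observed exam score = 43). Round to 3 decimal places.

-4.195

n = 7, Σx = 45, Σy = 281, Σxy = 2047, Σx² = 377
Sxx = Σx² − (Σx)²/n = 377 − 289.285714 = 87.714286
Sxy = Σxy − (Σx)(Σy)/n = 2047 − 1806.428571 = 240.571429
b = Sxy/Sxx = 240.571429/87.714286 = 2.742671
a = ȳ − b·x̄ = 40.142857 − 2.742671·6.428571 = 22.511401
ŷ(9) = 22.511401 + 2.742671·9 = 47.195440
residual = y − ŷ = 43 − 47.195440 = -4.195440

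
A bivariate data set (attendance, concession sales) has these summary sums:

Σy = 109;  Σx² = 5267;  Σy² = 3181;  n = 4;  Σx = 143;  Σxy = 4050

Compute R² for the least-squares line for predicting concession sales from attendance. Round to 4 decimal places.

0.7201

Sxx = Σx² − (Σx)²/n = 5267 − 5112.25 = 154.75
Sxy = Σxy − (Σx)(Σy)/n = 4050 − 3896.75 = 153.25
Syy = Σy² − (Σy)²/n = 3181 − 2970.25 = 210.75
R² = Sxy²/(Sxx·Syy) = (153.25)²/(154.75·210.75) = 0.720116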